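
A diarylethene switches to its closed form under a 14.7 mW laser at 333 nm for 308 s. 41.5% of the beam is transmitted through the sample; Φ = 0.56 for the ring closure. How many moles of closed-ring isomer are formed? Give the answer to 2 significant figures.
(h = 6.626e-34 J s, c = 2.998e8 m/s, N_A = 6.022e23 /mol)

Photon energy at 333 nm: hc/λ = (6.626e-34)(2.998e8)/(333e-9) = 5.965e-19 J.
Energy delivered: (14.7 mW)(308 s) = 4.528 J.
Photons incident: 4.528 / 5.965e-19 = 7.591e18, i.e. 7.591e18/6.022e23 = 1.261e-5 mol.
Fraction absorbed: 1 − 41.5/100 = 0.5850.
Photons absorbed: 0.5850 × 1.261e-5 = 7.377e-6 mol.
Product: Φ × n_abs = 0.56 × 7.377e-6 = 4.131e-6 mol.

4.1e-6 mol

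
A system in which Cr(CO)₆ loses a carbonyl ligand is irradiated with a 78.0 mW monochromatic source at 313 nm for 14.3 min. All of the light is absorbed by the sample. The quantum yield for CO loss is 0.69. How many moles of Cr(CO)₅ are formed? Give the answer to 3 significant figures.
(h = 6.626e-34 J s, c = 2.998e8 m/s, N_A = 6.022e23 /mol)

Photon energy at 313 nm: hc/λ = (6.626e-34)(2.998e8)/(313e-9) = 6.347e-19 J.
Energy delivered: (78.0 mW)(858 s) = 66.92 J.
Photons incident: 66.92 / 6.347e-19 = 1.054e20, i.e. 1.054e20/6.022e23 = 1.750e-4 mol.
Product: Φ × n_abs = 0.69 × 1.750e-4 = 1.208e-4 mol.

1.21e-4 mol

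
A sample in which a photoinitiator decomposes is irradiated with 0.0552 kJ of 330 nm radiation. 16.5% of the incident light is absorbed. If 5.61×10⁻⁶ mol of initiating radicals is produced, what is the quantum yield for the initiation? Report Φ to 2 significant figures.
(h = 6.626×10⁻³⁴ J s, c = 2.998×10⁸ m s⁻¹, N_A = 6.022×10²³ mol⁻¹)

Φ = 0.22

Photon energy at 330 nm: hc/λ = (6.626×10⁻³⁴)(2.998×10⁸)/(330×10⁻⁹) = 6.020×10⁻¹⁹ J.
Incident energy: 0.0552 kJ = 55.2 J.
Photons incident: 55.2 / 6.020×10⁻¹⁹ = 9.169×10¹⁹, i.e. 9.169×10¹⁹/6.022×10²³ = 1.523×10⁻⁴ mol.
Photons absorbed: 0.165 × 1.523×10⁻⁴ = 2.513×10⁻⁵ mol.
Φ = 5.61×10⁻⁶ mol / 2.513×10⁻⁵ mol photons = 0.22.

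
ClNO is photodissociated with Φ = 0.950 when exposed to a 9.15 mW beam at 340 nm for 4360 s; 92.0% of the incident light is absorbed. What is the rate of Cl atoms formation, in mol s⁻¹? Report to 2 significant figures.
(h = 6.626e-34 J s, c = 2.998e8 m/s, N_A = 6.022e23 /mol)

2.3e-8 mol s⁻¹

Photon energy at 340 nm: hc/λ = (6.626e-34)(2.998e8)/(340e-9) = 5.843e-19 J.
Energy delivered: (9.15 mW)(4360 s) = 39.89 J.
Photons incident: 39.89 / 5.843e-19 = 6.827e19, i.e. 6.827e19/6.022e23 = 1.134e-4 mol.
Photons absorbed: 0.920 × 1.134e-4 = 1.043e-4 mol.
Product formed: 0.950 × 1.043e-4 = 9.908e-5 mol.
Rate: 9.908e-5 / 4360 s = 2.3e-8 mol s⁻¹.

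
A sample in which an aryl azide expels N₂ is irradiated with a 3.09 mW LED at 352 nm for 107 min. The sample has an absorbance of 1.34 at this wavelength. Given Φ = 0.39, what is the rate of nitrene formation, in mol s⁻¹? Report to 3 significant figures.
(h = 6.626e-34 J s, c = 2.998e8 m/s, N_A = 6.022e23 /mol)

Photon energy at 352 nm: hc/λ = (6.626e-34)(2.998e8)/(352e-9) = 5.643e-19 J.
Energy delivered: (3.09 mW)(6420 s) = 19.84 J.
Photons incident: 19.84 / 5.643e-19 = 3.516e19, i.e. 3.516e19/6.022e23 = 5.839e-5 mol.
Fraction absorbed: 1 − 10^(−1.34) = 0.9543.
Photons absorbed: 0.9543 × 5.839e-5 = 5.572e-5 mol.
Product formed: 0.39 × 5.572e-5 = 2.173e-5 mol.
Rate: 2.173e-5 / 6420 s = 3.38e-9 mol s⁻¹.

3.38e-9 mol s⁻¹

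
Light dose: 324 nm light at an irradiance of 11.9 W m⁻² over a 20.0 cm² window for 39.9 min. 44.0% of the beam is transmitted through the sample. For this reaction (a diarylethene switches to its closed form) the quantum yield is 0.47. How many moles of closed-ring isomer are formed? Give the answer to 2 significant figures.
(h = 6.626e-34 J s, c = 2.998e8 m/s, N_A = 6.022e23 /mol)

4.1e-5 mol

Photon energy at 324 nm: hc/λ = (6.626e-34)(2.998e8)/(324e-9) = 6.131e-19 J.
Energy delivered: (11.9 W m⁻²)(20.0e-4 m²)(2394 s) = 56.98 J.
Photons incident: 56.98 / 6.131e-19 = 9.294e19, i.e. 9.294e19/6.022e23 = 1.543e-4 mol.
Fraction absorbed: 1 − 44.0/100 = 0.5600.
Photons absorbed: 0.5600 × 1.543e-4 = 8.641e-5 mol.
Product: Φ × n_abs = 0.47 × 8.641e-5 = 4.061e-5 mol.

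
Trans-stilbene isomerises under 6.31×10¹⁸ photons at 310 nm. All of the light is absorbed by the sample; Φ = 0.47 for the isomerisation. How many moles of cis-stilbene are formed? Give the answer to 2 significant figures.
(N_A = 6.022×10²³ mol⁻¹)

Moles of photons: 6.31×10¹⁸ / 6.022×10²³ = 1.048×10⁻⁵ mol.
Product: Φ × n_abs = 0.47 × 1.048×10⁻⁵ = 4.926×10⁻⁶ mol.

4.9×10⁻⁶ mol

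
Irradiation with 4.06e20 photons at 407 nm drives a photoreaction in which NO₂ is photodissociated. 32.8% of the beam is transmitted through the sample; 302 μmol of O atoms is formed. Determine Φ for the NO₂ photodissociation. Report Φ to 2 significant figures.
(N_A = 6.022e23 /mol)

Product: 302 μmol = 3.02e-4 mol.
Moles of photons: 4.06e20 / 6.022e23 = 6.742e-4 mol.
Fraction absorbed: 1 − 32.8/100 = 0.6720.
Photons absorbed: 0.6720 × 6.742e-4 = 4.531e-4 mol.
Φ = 3.02e-4 mol / 4.531e-4 mol photons = 0.67.

Φ = 0.67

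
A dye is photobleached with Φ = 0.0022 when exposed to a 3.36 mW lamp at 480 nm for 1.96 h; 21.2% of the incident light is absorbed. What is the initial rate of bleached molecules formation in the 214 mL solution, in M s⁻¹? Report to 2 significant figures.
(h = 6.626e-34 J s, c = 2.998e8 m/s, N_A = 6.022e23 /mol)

Photon energy at 480 nm: hc/λ = (6.626e-34)(2.998e8)/(480e-9) = 4.138e-19 J.
Energy delivered: (3.36 mW)(7056 s) = 23.71 J.
Photons incident: 23.71 / 4.138e-19 = 5.730e19, i.e. 5.730e19/6.022e23 = 9.515e-5 mol.
Photons absorbed: 0.212 × 9.515e-5 = 2.017e-5 mol.
Product formed: 0.0022 × 2.017e-5 = 4.437e-8 mol.
Rate: 4.437e-8 mol / (7056 s × 0.214 L) = 2.9e-11 M s⁻¹.

2.9e-11 M s⁻¹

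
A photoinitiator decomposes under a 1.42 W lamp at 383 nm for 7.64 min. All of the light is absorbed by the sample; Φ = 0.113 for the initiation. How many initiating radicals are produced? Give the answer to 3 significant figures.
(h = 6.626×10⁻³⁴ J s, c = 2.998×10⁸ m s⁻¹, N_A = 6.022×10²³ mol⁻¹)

Photon energy at 383 nm: hc/λ = (6.626×10⁻³⁴)(2.998×10⁸)/(383×10⁻⁹) = 5.187×10⁻¹⁹ J.
Energy delivered: (1.42 W)(458.4 s) = 650.9 J.
Photons incident: 650.9 / 5.187×10⁻¹⁹ = 1.255×10²¹, i.e. 1.255×10²¹/6.022×10²³ = 0.002084 mol.
Product: Φ × n_abs = 0.113 × 0.002084 = 2.355×10⁻⁴ mol.
As a count: 2.355×10⁻⁴ × 6.022×10²³ = 1.42×10²⁰.

1.42×10²⁰ initiating radicals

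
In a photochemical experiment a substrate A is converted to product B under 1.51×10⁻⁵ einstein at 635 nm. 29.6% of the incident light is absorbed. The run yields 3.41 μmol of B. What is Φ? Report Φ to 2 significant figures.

Product: 3.41 μmol = 3.41×10⁻⁶ mol.
Photons absorbed: 0.296 × 1.51×10⁻⁵ = 4.470×10⁻⁶ mol.
Φ = 3.41×10⁻⁶ mol / 4.470×10⁻⁶ mol photons = 0.76.

Φ = 0.76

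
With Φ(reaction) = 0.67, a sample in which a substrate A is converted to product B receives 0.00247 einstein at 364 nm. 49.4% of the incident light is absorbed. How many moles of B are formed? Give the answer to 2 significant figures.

Photons absorbed: 0.494 × 0.00247 = 0.001220 mol.
Product: Φ × n_abs = 0.67 × 0.001220 = 8.174e-4 mol.

8.2e-4 mol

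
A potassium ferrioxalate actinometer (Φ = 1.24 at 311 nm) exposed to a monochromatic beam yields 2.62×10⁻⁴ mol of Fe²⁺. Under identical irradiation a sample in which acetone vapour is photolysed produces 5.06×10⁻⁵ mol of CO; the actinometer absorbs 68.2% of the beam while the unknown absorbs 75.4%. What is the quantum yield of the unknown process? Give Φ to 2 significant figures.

Φ = 0.22

Photons absorbed by the actinometer: 2.62×10⁻⁴ / 1.24 = 2.113×10⁻⁴ mol.
Incident flux: 2.113×10⁻⁴ / 0.682 = 3.098×10⁻⁴ einstein.
Absorbed by unknown: 0.754 × 3.098×10⁻⁴ = 2.336×10⁻⁴ mol.
Φ(unknown) = 5.06×10⁻⁵ / 2.336×10⁻⁴ = 0.22.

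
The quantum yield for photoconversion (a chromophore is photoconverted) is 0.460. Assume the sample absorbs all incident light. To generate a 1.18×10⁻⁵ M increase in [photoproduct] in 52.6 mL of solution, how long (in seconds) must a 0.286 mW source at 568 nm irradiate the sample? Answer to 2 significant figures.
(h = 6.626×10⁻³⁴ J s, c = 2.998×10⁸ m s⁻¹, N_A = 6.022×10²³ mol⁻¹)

t ≈ 990 s

Product: (1.18×10⁻⁵ M)(0.0526 L) = 6.207×10⁻⁷ mol.
Photons that must be absorbed: 6.207×10⁻⁷ / 0.460 = 1.349×10⁻⁶ mol.
Photon energy: hc/λ = 3.497×10⁻¹⁹ J; per mole, 2.106×10⁵ J mol⁻¹.
Energy required: 1.349×10⁻⁶ × 2.106×10⁵ = 0.2841 J.
Time: 0.2841 J / 0.000286 W = 990 s.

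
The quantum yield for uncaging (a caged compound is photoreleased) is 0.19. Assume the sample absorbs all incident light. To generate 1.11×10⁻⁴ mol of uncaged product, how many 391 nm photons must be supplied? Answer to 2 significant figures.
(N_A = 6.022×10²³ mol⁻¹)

Photons that must be absorbed: 1.11×10⁻⁴ / 0.19 = 5.842×10⁻⁴ mol.
Photon count: 5.842×10⁻⁴ × 6.022×10²³ = 3.5×10²⁰.

3.5×10²⁰ photons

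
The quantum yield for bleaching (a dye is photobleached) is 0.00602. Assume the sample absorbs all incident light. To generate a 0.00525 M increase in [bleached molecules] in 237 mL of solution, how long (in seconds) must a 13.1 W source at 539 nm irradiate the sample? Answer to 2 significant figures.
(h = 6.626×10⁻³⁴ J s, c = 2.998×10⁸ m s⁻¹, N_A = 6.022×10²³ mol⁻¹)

t ≈ 3500 s

Product: (0.00525 M)(0.237 L) = 0.001244 mol.
Photons that must be absorbed: 0.001244 / 0.00602 = 0.2066 mol.
Photon energy: hc/λ = 3.685×10⁻¹⁹ J; per mole, 2.219×10⁵ J mol⁻¹.
Energy required: 0.2066 × 2.219×10⁵ = 4.584×10⁴ J.
Time: 4.584×10⁴ J / 13.1 W = 3500 s.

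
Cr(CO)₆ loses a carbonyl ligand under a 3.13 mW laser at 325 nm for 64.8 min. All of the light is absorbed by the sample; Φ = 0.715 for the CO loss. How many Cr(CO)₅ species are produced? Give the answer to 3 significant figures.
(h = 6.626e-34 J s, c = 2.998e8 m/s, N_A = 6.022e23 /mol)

1.42e19 species

Photon energy at 325 nm: hc/λ = (6.626e-34)(2.998e8)/(325e-9) = 6.112e-19 J.
Energy delivered: (3.13 mW)(3888 s) = 12.17 J.
Photons incident: 12.17 / 6.112e-19 = 1.991e19, i.e. 1.991e19/6.022e23 = 3.306e-5 mol.
Product: Φ × n_abs = 0.715 × 3.306e-5 = 2.364e-5 mol.
As a count: 2.364e-5 × 6.022e23 = 1.42e19.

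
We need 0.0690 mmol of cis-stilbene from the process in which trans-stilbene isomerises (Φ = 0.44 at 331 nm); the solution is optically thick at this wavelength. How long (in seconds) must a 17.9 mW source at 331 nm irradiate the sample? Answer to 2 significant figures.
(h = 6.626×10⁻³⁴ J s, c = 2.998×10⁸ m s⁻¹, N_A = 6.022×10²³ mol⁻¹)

t ≈ 3200 s

Product: 0.0690 mmol = 6.90×10⁻⁵ mol.
Photons that must be absorbed: 6.90×10⁻⁵ / 0.44 = 1.568×10⁻⁴ mol.
Photon energy: hc/λ = 6.001×10⁻¹⁹ J; per mole, 3.614×10⁵ J mol⁻¹.
Energy required: 1.568×10⁻⁴ × 3.614×10⁵ = 56.67 J.
Time: 56.67 J / 0.0179 W = 3200 s.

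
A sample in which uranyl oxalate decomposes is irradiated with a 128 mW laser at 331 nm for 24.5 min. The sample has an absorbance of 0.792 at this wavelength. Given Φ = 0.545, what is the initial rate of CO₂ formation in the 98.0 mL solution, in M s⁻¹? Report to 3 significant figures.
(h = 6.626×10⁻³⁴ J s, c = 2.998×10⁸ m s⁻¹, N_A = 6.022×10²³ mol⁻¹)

1.65×10⁻⁶ M s⁻¹

Photon energy at 331 nm: hc/λ = (6.626×10⁻³⁴)(2.998×10⁸)/(331×10⁻⁹) = 6.001×10⁻¹⁹ J.
Energy delivered: (128 mW)(1470 s) = 188.2 J.
Photons incident: 188.2 / 6.001×10⁻¹⁹ = 3.136×10²⁰, i.e. 3.136×10²⁰/6.022×10²³ = 5.208×10⁻⁴ mol.
Fraction absorbed: 1 − 10^(−0.792) = 0.8386.
Photons absorbed: 0.8386 × 5.208×10⁻⁴ = 4.367×10⁻⁴ mol.
Product formed: 0.545 × 4.367×10⁻⁴ = 2.380×10⁻⁴ mol.
Rate: 2.380×10⁻⁴ mol / (1470 s × 0.098 L) = 1.65×10⁻⁶ M s⁻¹.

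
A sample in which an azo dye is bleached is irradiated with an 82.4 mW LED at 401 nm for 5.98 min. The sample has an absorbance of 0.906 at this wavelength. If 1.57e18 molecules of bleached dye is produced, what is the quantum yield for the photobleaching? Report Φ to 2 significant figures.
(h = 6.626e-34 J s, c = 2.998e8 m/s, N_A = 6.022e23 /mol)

Product: 1.57e18 / 6.022e23 = 2.607e-6 mol.
Photon energy at 401 nm: hc/λ = (6.626e-34)(2.998e8)/(401e-9) = 4.954e-19 J.
Energy delivered: (82.4 mW)(358.8 s) = 29.57 J.
Photons incident: 29.57 / 4.954e-19 = 5.969e19, i.e. 5.969e19/6.022e23 = 9.912e-5 mol.
Fraction absorbed: 1 − 10^(−0.906) = 0.8758.
Photons absorbed: 0.8758 × 9.912e-5 = 8.681e-5 mol.
Φ = 2.607e-6 mol / 8.681e-5 mol photons = 0.030.

Φ = 0.030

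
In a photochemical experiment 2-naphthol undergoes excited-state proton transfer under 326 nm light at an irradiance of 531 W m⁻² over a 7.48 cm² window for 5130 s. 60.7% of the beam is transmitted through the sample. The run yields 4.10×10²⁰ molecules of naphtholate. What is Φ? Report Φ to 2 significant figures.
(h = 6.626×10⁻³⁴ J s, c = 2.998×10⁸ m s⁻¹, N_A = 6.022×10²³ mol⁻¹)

Product: 4.10×10²⁰ / 6.022×10²³ = 6.808×10⁻⁴ mol.
Photon energy at 326 nm: hc/λ = (6.626×10⁻³⁴)(2.998×10⁸)/(326×10⁻⁹) = 6.093×10⁻¹⁹ J.
Energy delivered: (531 W m⁻²)(7.48×10⁻⁴ m²)(5130 s) = 2038 J.
Photons incident: 2038 / 6.093×10⁻¹⁹ = 3.345×10²¹, i.e. 3.345×10²¹/6.022×10²³ = 0.005555 mol.
Fraction absorbed: 1 − 60.7/100 = 0.3930.
Photons absorbed: 0.3930 × 0.005555 = 0.002183 mol.
Φ = 6.808×10⁻⁴ mol / 0.002183 mol photons = 0.31.

Φ = 0.31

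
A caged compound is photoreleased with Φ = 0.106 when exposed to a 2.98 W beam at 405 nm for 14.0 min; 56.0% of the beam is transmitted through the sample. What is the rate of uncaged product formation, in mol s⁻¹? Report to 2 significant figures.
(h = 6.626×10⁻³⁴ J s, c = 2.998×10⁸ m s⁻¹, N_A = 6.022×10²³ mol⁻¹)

Photon energy at 405 nm: hc/λ = (6.626×10⁻³⁴)(2.998×10⁸)/(405×10⁻⁹) = 4.905×10⁻¹⁹ J.
Energy delivered: (2.98 W)(840 s) = 2503 J.
Photons incident: 2503 / 4.905×10⁻¹⁹ = 5.103×10²¹, i.e. 5.103×10²¹/6.022×10²³ = 0.008474 mol.
Fraction absorbed: 1 − 56.0/100 = 0.4400.
Photons absorbed: 0.4400 × 0.008474 = 0.003729 mol.
Product formed: 0.106 × 0.003729 = 3.953×10⁻⁴ mol.
Rate: 3.953×10⁻⁴ / 840 s = 4.7×10⁻⁷ mol s⁻¹.

4.7×10⁻⁷ mol s⁻¹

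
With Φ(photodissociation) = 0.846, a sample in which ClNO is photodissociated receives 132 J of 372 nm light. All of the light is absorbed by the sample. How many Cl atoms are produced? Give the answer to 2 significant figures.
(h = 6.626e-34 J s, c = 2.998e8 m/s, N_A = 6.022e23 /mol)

Photon energy at 372 nm: hc/λ = (6.626e-34)(2.998e8)/(372e-9) = 5.340e-19 J.
Photons incident: 132 / 5.340e-19 = 2.472e20, i.e. 2.472e20/6.022e23 = 4.105e-4 mol.
Product: Φ × n_abs = 0.846 × 4.105e-4 = 3.473e-4 mol.
As a count: 3.473e-4 × 6.022e23 = 2.1e20.

2.1e20 atoms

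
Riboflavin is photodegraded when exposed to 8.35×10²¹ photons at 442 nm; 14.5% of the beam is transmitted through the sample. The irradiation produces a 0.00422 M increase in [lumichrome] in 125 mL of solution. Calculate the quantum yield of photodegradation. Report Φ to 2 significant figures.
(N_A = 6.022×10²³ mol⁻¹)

Product: (0.00422 M)(0.125 L) = 5.275×10⁻⁴ mol.
Moles of photons: 8.35×10²¹ / 6.022×10²³ = 0.01387 mol.
Fraction absorbed: 1 − 14.5/100 = 0.8550.
Photons absorbed: 0.8550 × 0.01387 = 0.01186 mol.
Φ = 5.275×10⁻⁴ mol / 0.01186 mol photons = 0.044.

Φ = 0.044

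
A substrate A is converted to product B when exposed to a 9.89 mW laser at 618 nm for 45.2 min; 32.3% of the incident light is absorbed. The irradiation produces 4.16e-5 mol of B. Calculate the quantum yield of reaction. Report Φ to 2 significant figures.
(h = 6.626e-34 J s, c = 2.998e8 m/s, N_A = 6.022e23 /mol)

Φ = 0.93

Photon energy at 618 nm: hc/λ = (6.626e-34)(2.998e8)/(618e-9) = 3.214e-19 J.
Energy delivered: (9.89 mW)(2712 s) = 26.82 J.
Photons incident: 26.82 / 3.214e-19 = 8.345e19, i.e. 8.345e19/6.022e23 = 1.386e-4 mol.
Photons absorbed: 0.323 × 1.386e-4 = 4.477e-5 mol.
Φ = 4.16e-5 mol / 4.477e-5 mol photons = 0.93.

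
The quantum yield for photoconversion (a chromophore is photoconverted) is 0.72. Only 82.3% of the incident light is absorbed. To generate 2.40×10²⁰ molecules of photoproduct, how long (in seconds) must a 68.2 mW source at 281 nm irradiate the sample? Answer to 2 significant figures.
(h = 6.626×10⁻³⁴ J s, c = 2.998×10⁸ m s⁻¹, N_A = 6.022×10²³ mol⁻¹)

Product: 2.40×10²⁰ / 6.022×10²³ = 3.985×10⁻⁴ mol.
Photons that must be absorbed: 3.985×10⁻⁴ / 0.72 = 5.535×10⁻⁴ mol.
Incident photons needed: 5.535×10⁻⁴ / 0.823 = 6.725×10⁻⁴ mol.
Photon energy: hc/λ = 7.069×10⁻¹⁹ J; per mole, 4.257×10⁵ J mol⁻¹.
Energy required: 6.725×10⁻⁴ × 4.257×10⁵ = 286.3 J.
Time: 286.3 J / 0.0682 W = 4200 s.

t ≈ 4200 s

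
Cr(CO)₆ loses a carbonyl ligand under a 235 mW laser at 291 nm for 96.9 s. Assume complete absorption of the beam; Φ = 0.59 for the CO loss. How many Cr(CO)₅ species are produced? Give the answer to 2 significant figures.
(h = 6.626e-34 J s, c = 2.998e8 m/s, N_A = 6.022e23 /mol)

2.0e19 species

Photon energy at 291 nm: hc/λ = (6.626e-34)(2.998e8)/(291e-9) = 6.826e-19 J.
Energy delivered: (235 mW)(96.9 s) = 22.77 J.
Photons incident: 22.77 / 6.826e-19 = 3.336e19, i.e. 3.336e19/6.022e23 = 5.540e-5 mol.
Product: Φ × n_abs = 0.59 × 5.540e-5 = 3.269e-5 mol.
As a count: 3.269e-5 × 6.022e23 = 2.0e19.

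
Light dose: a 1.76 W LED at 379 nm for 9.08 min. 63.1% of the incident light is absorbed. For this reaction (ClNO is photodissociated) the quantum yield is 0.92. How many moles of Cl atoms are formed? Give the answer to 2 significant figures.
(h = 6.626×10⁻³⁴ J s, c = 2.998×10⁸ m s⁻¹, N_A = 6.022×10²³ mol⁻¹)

Photon energy at 379 nm: hc/λ = (6.626×10⁻³⁴)(2.998×10⁸)/(379×10⁻⁹) = 5.241×10⁻¹⁹ J.
Energy delivered: (1.76 W)(544.8 s) = 958.8 J.
Photons incident: 958.8 / 5.241×10⁻¹⁹ = 1.829×10²¹, i.e. 1.829×10²¹/6.022×10²³ = 0.003037 mol.
Photons absorbed: 0.631 × 0.003037 = 0.001916 mol.
Product: Φ × n_abs = 0.92 × 0.001916 = 0.001763 mol.

0.0018 mol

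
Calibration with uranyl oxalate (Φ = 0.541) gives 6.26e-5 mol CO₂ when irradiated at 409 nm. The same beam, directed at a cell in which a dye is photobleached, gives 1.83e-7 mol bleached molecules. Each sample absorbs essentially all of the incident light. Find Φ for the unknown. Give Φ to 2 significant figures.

Photons absorbed by the actinometer: 6.26e-5 / 0.541 = 1.157e-4 mol.
Φ(unknown) = 1.83e-7 / 1.157e-4 = 0.0016.

Φ = 0.0016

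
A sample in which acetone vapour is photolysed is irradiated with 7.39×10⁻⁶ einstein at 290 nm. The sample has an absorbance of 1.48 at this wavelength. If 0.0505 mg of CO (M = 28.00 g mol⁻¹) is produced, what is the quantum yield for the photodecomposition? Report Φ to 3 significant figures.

Product: 0.0505 mg / 28.00 g mol⁻¹ = 1.804×10⁻⁶ mol.
Fraction absorbed: 1 − 10^(−1.48) = 0.9669.
Photons absorbed: 0.9669 × 7.39×10⁻⁶ = 7.145×10⁻⁶ mol.
Φ = 1.804×10⁻⁶ mol / 7.145×10⁻⁶ mol photons = 0.252.

Φ = 0.252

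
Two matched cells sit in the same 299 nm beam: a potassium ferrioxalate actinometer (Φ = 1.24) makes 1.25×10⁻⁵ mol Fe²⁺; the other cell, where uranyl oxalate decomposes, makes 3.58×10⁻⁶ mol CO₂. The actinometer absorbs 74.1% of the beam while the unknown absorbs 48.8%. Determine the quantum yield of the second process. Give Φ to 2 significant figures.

Φ = 0.54

Photons absorbed by the actinometer: 1.25×10⁻⁵ / 1.24 = 1.008×10⁻⁵ mol.
Incident flux: 1.008×10⁻⁵ / 0.741 = 1.360×10⁻⁵ einstein.
Absorbed by unknown: 0.488 × 1.360×10⁻⁵ = 6.637×10⁻⁶ mol.
Φ(unknown) = 3.58×10⁻⁶ / 6.637×10⁻⁶ = 0.54.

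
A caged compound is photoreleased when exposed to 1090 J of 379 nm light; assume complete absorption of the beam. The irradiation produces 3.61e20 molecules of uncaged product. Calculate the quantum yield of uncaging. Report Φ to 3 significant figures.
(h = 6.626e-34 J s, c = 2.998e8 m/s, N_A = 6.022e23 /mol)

Product: 3.61e20 / 6.022e23 = 5.995e-4 mol.
Photon energy at 379 nm: hc/λ = (6.626e-34)(2.998e8)/(379e-9) = 5.241e-19 J.
Photons incident: 1090 / 5.241e-19 = 2.080e21, i.e. 2.080e21/6.022e23 = 0.003454 mol.
Φ = 5.995e-4 mol / 0.003454 mol photons = 0.174.

Φ = 0.174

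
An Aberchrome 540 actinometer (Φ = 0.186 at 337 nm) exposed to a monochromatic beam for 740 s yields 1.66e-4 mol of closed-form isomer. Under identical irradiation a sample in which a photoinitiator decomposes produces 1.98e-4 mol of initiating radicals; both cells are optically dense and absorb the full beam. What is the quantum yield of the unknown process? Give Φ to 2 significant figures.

Φ = 0.22

Photons absorbed by the actinometer: 1.66e-4 / 0.186 = 8.925e-4 mol.
Φ(unknown) = 1.98e-4 / 8.925e-4 = 0.22.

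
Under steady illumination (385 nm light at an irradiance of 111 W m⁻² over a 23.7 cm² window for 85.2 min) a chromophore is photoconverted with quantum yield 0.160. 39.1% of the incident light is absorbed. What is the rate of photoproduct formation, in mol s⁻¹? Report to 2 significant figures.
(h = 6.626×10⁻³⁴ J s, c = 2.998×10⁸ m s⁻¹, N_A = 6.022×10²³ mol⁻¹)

Photon energy at 385 nm: hc/λ = (6.626×10⁻³⁴)(2.998×10⁸)/(385×10⁻⁹) = 5.160×10⁻¹⁹ J.
Energy delivered: (111 W m⁻²)(23.7×10⁻⁴ m²)(5112 s) = 1345 J.
Photons incident: 1345 / 5.160×10⁻¹⁹ = 2.607×10²¹, i.e. 2.607×10²¹/6.022×10²³ = 0.004329 mol.
Photons absorbed: 0.391 × 0.004329 = 0.001693 mol.
Product formed: 0.160 × 0.001693 = 2.709×10⁻⁴ mol.
Rate: 2.709×10⁻⁴ / 5112 s = 5.3×10⁻⁸ mol s⁻¹.

5.3×10⁻⁸ mol s⁻¹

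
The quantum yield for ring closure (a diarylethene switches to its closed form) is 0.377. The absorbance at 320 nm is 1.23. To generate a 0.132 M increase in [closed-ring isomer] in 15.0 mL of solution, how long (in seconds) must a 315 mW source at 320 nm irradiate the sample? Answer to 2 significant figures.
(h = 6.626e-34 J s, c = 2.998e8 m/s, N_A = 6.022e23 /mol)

t ≈ 6600 s

Product: (0.132 M)(0.015 L) = 0.001980 mol.
Photons that must be absorbed: 0.001980 / 0.377 = 0.005252 mol.
Fraction absorbed: 1 − 10^(−1.23) = 0.9411.
Incident photons needed: 0.005252 / 0.9411 = 0.005581 mol.
Photon energy: hc/λ = 6.208e-19 J; per mole, 3.738e5 J mol⁻¹.
Energy required: 0.005581 × 3.738e5 = 2086 J.
Time: 2086 J / 0.315 W = 6600 s.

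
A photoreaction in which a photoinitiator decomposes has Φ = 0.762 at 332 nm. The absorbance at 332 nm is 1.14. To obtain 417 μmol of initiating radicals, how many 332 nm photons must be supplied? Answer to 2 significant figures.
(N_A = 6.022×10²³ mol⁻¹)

Product: 417 μmol = 4.17×10⁻⁴ mol.
Photons that must be absorbed: 4.17×10⁻⁴ / 0.762 = 5.472×10⁻⁴ mol.
Fraction absorbed: 1 − 10^(−1.14) = 0.9276.
Incident photons needed: 5.472×10⁻⁴ / 0.9276 = 5.899×10⁻⁴ mol.
Photon count: 5.899×10⁻⁴ × 6.022×10²³ = 3.6×10²⁰.

3.6×10²⁰ photons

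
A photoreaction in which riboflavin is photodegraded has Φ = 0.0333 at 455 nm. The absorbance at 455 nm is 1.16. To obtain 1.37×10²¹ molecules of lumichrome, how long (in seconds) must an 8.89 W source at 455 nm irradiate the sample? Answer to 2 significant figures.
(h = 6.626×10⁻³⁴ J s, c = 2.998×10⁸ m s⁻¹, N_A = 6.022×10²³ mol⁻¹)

t ≈ 2200 s

Product: 1.37×10²¹ / 6.022×10²³ = 0.002275 mol.
Photons that must be absorbed: 0.002275 / 0.0333 = 0.06832 mol.
Fraction absorbed: 1 − 10^(−1.16) = 0.9308.
Incident photons needed: 0.06832 / 0.9308 = 0.07340 mol.
Photon energy: hc/λ = 4.366×10⁻¹⁹ J; per mole, 2.629×10⁵ J mol⁻¹.
Energy required: 0.07340 × 2.629×10⁵ = 1.930×10⁴ J.
Time: 1.930×10⁴ J / 8.89 W = 2200 s.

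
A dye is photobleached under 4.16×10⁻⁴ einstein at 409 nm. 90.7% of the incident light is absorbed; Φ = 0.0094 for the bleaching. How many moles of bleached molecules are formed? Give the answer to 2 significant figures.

3.5×10⁻⁶ mol

Photons absorbed: 0.907 × 4.16×10⁻⁴ = 3.773×10⁻⁴ mol.
Product: Φ × n_abs = 0.0094 × 3.773×10⁻⁴ = 3.547×10⁻⁶ mol.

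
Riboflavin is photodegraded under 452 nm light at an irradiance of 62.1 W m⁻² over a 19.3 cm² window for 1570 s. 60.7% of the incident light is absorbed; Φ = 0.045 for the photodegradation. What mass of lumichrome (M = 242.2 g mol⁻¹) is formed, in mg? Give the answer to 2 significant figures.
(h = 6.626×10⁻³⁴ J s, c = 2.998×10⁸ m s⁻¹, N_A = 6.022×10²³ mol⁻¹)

4.7 mg

Photon energy at 452 nm: hc/λ = (6.626×10⁻³⁴)(2.998×10⁸)/(452×10⁻⁹) = 4.395×10⁻¹⁹ J.
Energy delivered: (62.1 W m⁻²)(19.3×10⁻⁴ m²)(1570 s) = 188.2 J.
Photons incident: 188.2 / 4.395×10⁻¹⁹ = 4.282×10²⁰, i.e. 4.282×10²⁰/6.022×10²³ = 7.111×10⁻⁴ mol.
Photons absorbed: 0.607 × 7.111×10⁻⁴ = 4.316×10⁻⁴ mol.
Product: Φ × n_abs = 0.045 × 4.316×10⁻⁴ = 1.942×10⁻⁵ mol.
Mass: 1.942×10⁻⁵ × 242.2 = 0.004704 g = 4.7 mg.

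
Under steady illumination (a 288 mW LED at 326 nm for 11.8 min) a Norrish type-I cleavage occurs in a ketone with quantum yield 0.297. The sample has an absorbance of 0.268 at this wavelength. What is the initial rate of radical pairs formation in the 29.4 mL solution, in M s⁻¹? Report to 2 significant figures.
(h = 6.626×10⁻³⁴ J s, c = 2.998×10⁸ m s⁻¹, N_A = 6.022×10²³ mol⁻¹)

3.7×10⁻⁶ M s⁻¹

Photon energy at 326 nm: hc/λ = (6.626×10⁻³⁴)(2.998×10⁸)/(326×10⁻⁹) = 6.093×10⁻¹⁹ J.
Energy delivered: (288 mW)(708 s) = 203.9 J.
Photons incident: 203.9 / 6.093×10⁻¹⁹ = 3.346×10²⁰, i.e. 3.346×10²⁰/6.022×10²³ = 5.556×10⁻⁴ mol.
Fraction absorbed: 1 − 10^(−0.268) = 0.4605.
Photons absorbed: 0.4605 × 5.556×10⁻⁴ = 2.559×10⁻⁴ mol.
Product formed: 0.297 × 2.559×10⁻⁴ = 7.600×10⁻⁵ mol.
Rate: 7.600×10⁻⁵ mol / (708 s × 0.0294 L) = 3.7×10⁻⁶ M s⁻¹.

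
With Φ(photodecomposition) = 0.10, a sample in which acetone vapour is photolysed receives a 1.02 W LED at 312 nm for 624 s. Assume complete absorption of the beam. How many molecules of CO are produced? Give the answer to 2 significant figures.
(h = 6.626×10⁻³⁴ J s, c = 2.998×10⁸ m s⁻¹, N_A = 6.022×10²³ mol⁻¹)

Photon energy at 312 nm: hc/λ = (6.626×10⁻³⁴)(2.998×10⁸)/(312×10⁻⁹) = 6.367×10⁻¹⁹ J.
Energy delivered: (1.02 W)(624 s) = 636.5 J.
Photons incident: 636.5 / 6.367×10⁻¹⁹ = 9.997×10²⁰, i.e. 9.997×10²⁰/6.022×10²³ = 0.001660 mol.
Product: Φ × n_abs = 0.10 × 0.001660 = 1.660×10⁻⁴ mol.
As a count: 1.660×10⁻⁴ × 6.022×10²³ = 1.0×10²⁰.

1.0×10²⁰ molecules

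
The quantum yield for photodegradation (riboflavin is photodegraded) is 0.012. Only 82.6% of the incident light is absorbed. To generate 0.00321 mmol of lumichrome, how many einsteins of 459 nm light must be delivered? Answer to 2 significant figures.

3.2×10⁻⁴ einstein

Product: 0.00321 mmol = 3.21×10⁻⁶ mol.
Photons that must be absorbed: 3.21×10⁻⁶ / 0.012 = 2.675×10⁻⁴ mol.
Incident photons needed: 2.675×10⁻⁴ / 0.826 = 3.238×10⁻⁴ mol.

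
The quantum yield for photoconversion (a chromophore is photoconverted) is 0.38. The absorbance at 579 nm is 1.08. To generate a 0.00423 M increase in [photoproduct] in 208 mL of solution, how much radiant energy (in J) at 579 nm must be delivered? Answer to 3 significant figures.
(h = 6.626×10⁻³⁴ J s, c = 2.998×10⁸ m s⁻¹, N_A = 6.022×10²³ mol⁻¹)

522 J

Product: (0.00423 M)(0.208 L) = 8.798×10⁻⁴ mol.
Photons that must be absorbed: 8.798×10⁻⁴ / 0.38 = 0.002315 mol.
Fraction absorbed: 1 − 10^(−1.08) = 0.9168.
Incident photons needed: 0.002315 / 0.9168 = 0.002525 mol.
Photon energy: hc/λ = 3.431×10⁻¹⁹ J; per mole, 2.066×10⁵ J mol⁻¹.
Energy required: 0.002525 × 2.066×10⁵ = 522 J.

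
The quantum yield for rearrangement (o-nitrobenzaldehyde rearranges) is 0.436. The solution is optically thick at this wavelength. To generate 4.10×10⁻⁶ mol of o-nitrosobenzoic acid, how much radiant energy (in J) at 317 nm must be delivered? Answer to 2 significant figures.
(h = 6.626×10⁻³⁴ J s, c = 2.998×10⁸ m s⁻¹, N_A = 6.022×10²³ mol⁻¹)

Photons that must be absorbed: 4.10×10⁻⁶ / 0.436 = 9.404×10⁻⁶ mol.
Photon energy: hc/λ = 6.266×10⁻¹⁹ J; per mole, 3.773×10⁵ J mol⁻¹.
Energy required: 9.404×10⁻⁶ × 3.773×10⁵ = 3.5 J.

3.5 J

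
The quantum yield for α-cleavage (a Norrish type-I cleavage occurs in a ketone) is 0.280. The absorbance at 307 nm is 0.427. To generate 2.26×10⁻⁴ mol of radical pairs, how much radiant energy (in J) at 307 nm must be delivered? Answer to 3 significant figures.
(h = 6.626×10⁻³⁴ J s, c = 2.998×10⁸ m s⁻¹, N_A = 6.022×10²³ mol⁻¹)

Photons that must be absorbed: 2.26×10⁻⁴ / 0.280 = 8.071×10⁻⁴ mol.
Fraction absorbed: 1 − 10^(−0.427) = 0.6259.
Incident photons needed: 8.071×10⁻⁴ / 0.6259 = 0.001290 mol.
Photon energy: hc/λ = 6.471×10⁻¹⁹ J; per mole, 3.897×10⁵ J mol⁻¹.
Energy required: 0.001290 × 3.897×10⁵ = 503 J.

503 J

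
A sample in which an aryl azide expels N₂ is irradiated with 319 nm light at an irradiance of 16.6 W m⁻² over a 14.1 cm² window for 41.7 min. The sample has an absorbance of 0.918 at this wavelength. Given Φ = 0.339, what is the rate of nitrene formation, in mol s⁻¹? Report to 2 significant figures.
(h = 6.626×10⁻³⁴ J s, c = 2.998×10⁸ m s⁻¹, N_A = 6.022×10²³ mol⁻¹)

1.9×10⁻⁸ mol s⁻¹

Photon energy at 319 nm: hc/λ = (6.626×10⁻³⁴)(2.998×10⁸)/(319×10⁻⁹) = 6.227×10⁻¹⁹ J.
Energy delivered: (16.6 W m⁻²)(14.1×10⁻⁴ m²)(2502 s) = 58.56 J.
Photons incident: 58.56 / 6.227×10⁻¹⁹ = 9.404×10¹⁹, i.e. 9.404×10¹⁹/6.022×10²³ = 1.562×10⁻⁴ mol.
Fraction absorbed: 1 − 10^(−0.918) = 0.8792.
Photons absorbed: 0.8792 × 1.562×10⁻⁴ = 1.373×10⁻⁴ mol.
Product formed: 0.339 × 1.373×10⁻⁴ = 4.654×10⁻⁵ mol.
Rate: 4.654×10⁻⁵ / 2502 s = 1.9×10⁻⁸ mol s⁻¹.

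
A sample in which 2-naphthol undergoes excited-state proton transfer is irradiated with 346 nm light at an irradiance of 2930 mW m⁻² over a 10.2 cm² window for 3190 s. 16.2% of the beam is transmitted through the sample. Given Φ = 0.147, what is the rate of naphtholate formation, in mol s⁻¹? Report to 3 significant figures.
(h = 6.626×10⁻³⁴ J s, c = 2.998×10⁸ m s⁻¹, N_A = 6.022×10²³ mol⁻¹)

1.06×10⁻⁹ mol s⁻¹

Photon energy at 346 nm: hc/λ = (6.626×10⁻³⁴)(2.998×10⁸)/(346×10⁻⁹) = 5.741×10⁻¹⁹ J.
Energy delivered: (2930 mW m⁻²)(10.2×10⁻⁴ m²)(3190 s) = 9.534 J.
Photons incident: 9.534 / 5.741×10⁻¹⁹ = 1.661×10¹⁹, i.e. 1.661×10¹⁹/6.022×10²³ = 2.758×10⁻⁵ mol.
Fraction absorbed: 1 − 16.2/100 = 0.8380.
Photons absorbed: 0.8380 × 2.758×10⁻⁵ = 2.311×10⁻⁵ mol.
Product formed: 0.147 × 2.311×10⁻⁵ = 3.397×10⁻⁶ mol.
Rate: 3.397×10⁻⁶ / 3190 s = 1.06×10⁻⁹ mol s⁻¹.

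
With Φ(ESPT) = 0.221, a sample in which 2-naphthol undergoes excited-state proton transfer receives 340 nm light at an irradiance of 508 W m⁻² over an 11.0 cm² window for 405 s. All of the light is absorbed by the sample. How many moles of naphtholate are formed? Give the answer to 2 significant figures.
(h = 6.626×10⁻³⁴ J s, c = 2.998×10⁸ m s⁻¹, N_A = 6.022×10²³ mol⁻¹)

1.4×10⁻⁴ mol

Photon energy at 340 nm: hc/λ = (6.626×10⁻³⁴)(2.998×10⁸)/(340×10⁻⁹) = 5.843×10⁻¹⁹ J.
Energy delivered: (508 W m⁻²)(11.0×10⁻⁴ m²)(405 s) = 226.3 J.
Photons incident: 226.3 / 5.843×10⁻¹⁹ = 3.873×10²⁰, i.e. 3.873×10²⁰/6.022×10²³ = 6.431×10⁻⁴ mol.
Product: Φ × n_abs = 0.221 × 6.431×10⁻⁴ = 1.421×10⁻⁴ mol.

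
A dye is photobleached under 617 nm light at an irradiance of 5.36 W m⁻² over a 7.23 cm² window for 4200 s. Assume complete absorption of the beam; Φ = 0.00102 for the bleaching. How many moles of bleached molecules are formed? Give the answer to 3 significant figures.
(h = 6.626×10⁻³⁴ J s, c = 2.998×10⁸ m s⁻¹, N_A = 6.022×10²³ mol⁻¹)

Photon energy at 617 nm: hc/λ = (6.626×10⁻³⁴)(2.998×10⁸)/(617×10⁻⁹) = 3.220×10⁻¹⁹ J.
Energy delivered: (5.36 W m⁻²)(7.23×10⁻⁴ m²)(4200 s) = 16.28 J.
Photons incident: 16.28 / 3.220×10⁻¹⁹ = 5.056×10¹⁹, i.e. 5.056×10¹⁹/6.022×10²³ = 8.396×10⁻⁵ mol.
Product: Φ × n_abs = 0.00102 × 8.396×10⁻⁵ = 8.564×10⁻⁸ mol.

8.56×10⁻⁸ mol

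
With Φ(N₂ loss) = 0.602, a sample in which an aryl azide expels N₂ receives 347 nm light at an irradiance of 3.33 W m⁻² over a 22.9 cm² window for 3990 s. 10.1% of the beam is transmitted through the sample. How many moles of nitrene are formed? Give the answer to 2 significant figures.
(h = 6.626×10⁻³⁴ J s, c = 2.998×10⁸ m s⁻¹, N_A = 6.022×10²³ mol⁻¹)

4.8×10⁻⁵ mol

Photon energy at 347 nm: hc/λ = (6.626×10⁻³⁴)(2.998×10⁸)/(347×10⁻⁹) = 5.725×10⁻¹⁹ J.
Energy delivered: (3.33 W m⁻²)(22.9×10⁻⁴ m²)(3990 s) = 30.43 J.
Photons incident: 30.43 / 5.725×10⁻¹⁹ = 5.315×10¹⁹, i.e. 5.315×10¹⁹/6.022×10²³ = 8.826×10⁻⁵ mol.
Fraction absorbed: 1 − 10.1/100 = 0.8990.
Photons absorbed: 0.8990 × 8.826×10⁻⁵ = 7.935×10⁻⁵ mol.
Product: Φ × n_abs = 0.602 × 7.935×10⁻⁵ = 4.777×10⁻⁵ mol.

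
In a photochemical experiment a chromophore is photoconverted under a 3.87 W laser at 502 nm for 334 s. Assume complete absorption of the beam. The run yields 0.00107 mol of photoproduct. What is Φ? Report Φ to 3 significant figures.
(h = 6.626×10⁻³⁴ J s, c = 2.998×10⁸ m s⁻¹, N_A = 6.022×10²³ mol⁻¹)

Photon energy at 502 nm: hc/λ = (6.626×10⁻³⁴)(2.998×10⁸)/(502×10⁻⁹) = 3.957×10⁻¹⁹ J.
Energy delivered: (3.87 W)(334 s) = 1293 J.
Photons incident: 1293 / 3.957×10⁻¹⁹ = 3.268×10²¹, i.e. 3.268×10²¹/6.022×10²³ = 0.005427 mol.
Φ = 0.00107 mol / 0.005427 mol photons = 0.197.

Φ = 0.197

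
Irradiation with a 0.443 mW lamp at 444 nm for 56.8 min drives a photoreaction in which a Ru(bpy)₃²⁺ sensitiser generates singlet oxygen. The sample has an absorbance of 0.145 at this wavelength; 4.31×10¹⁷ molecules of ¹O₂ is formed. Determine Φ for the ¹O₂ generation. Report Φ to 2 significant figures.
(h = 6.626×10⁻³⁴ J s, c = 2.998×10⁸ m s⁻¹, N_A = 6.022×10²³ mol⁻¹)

Φ = 0.45

Product: 4.31×10¹⁷ / 6.022×10²³ = 7.157×10⁻⁷ mol.
Photon energy at 444 nm: hc/λ = (6.626×10⁻³⁴)(2.998×10⁸)/(444×10⁻⁹) = 4.474×10⁻¹⁹ J.
Energy delivered: (0.443 mW)(3408 s) = 1.510 J.
Photons incident: 1.510 / 4.474×10⁻¹⁹ = 3.375×10¹⁸, i.e. 3.375×10¹⁸/6.022×10²³ = 5.604×10⁻⁶ mol.
Fraction absorbed: 1 − 10^(−0.145) = 0.2839.
Photons absorbed: 0.2839 × 5.604×10⁻⁶ = 1.591×10⁻⁶ mol.
Φ = 7.157×10⁻⁷ mol / 1.591×10⁻⁶ mol photons = 0.45.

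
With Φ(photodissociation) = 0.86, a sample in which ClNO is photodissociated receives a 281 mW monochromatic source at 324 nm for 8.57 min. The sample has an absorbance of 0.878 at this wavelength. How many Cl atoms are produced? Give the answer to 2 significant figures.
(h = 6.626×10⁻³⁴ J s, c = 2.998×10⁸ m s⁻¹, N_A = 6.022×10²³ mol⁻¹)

Photon energy at 324 nm: hc/λ = (6.626×10⁻³⁴)(2.998×10⁸)/(324×10⁻⁹) = 6.131×10⁻¹⁹ J.
Energy delivered: (281 mW)(514.2 s) = 144.5 J.
Photons incident: 144.5 / 6.131×10⁻¹⁹ = 2.357×10²⁰, i.e. 2.357×10²⁰/6.022×10²³ = 3.914×10⁻⁴ mol.
Fraction absorbed: 1 − 10^(−0.878) = 0.8676.
Photons absorbed: 0.8676 × 3.914×10⁻⁴ = 3.396×10⁻⁴ mol.
Product: Φ × n_abs = 0.86 × 3.396×10⁻⁴ = 2.921×10⁻⁴ mol.
As a count: 2.921×10⁻⁴ × 6.022×10²³ = 1.8×10²⁰.

1.8×10²⁰ atoms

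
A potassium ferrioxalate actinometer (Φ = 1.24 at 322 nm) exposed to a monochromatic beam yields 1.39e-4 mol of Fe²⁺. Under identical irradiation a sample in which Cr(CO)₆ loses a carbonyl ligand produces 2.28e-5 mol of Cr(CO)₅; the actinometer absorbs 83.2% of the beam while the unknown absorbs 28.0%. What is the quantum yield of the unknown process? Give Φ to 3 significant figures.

Φ = 0.604

Photons absorbed by the actinometer: 1.39e-4 / 1.24 = 1.121e-4 mol.
Incident flux: 1.121e-4 / 0.832 = 1.347e-4 einstein.
Absorbed by unknown: 0.280 × 1.347e-4 = 3.772e-5 mol.
Φ(unknown) = 2.28e-5 / 3.772e-5 = 0.604.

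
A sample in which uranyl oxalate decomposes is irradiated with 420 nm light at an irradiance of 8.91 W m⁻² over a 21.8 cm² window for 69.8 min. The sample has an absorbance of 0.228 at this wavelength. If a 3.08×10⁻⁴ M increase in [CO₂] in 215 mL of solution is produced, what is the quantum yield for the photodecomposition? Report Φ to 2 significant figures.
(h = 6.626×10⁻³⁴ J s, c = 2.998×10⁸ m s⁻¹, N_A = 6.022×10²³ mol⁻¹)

Φ = 0.57

Product: (3.08×10⁻⁴ M)(0.215 L) = 6.622×10⁻⁵ mol.
Photon energy at 420 nm: hc/λ = (6.626×10⁻³⁴)(2.998×10⁸)/(420×10⁻⁹) = 4.730×10⁻¹⁹ J.
Energy delivered: (8.91 W m⁻²)(21.8×10⁻⁴ m²)(4188 s) = 81.35 J.
Photons incident: 81.35 / 4.730×10⁻¹⁹ = 1.720×10²⁰, i.e. 1.720×10²⁰/6.022×10²³ = 2.856×10⁻⁴ mol.
Fraction absorbed: 1 − 10^(−0.228) = 0.4084.
Photons absorbed: 0.4084 × 2.856×10⁻⁴ = 1.166×10⁻⁴ mol.
Φ = 6.622×10⁻⁵ mol / 1.166×10⁻⁴ mol photons = 0.57.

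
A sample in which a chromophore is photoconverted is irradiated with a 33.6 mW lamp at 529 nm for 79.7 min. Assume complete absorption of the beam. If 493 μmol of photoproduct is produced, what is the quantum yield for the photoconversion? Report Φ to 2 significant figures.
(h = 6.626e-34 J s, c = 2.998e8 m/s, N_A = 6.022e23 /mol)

Product: 493 μmol = 4.93e-4 mol.
Photon energy at 529 nm: hc/λ = (6.626e-34)(2.998e8)/(529e-9) = 3.755e-19 J.
Energy delivered: (33.6 mW)(4782 s) = 160.7 J.
Photons incident: 160.7 / 3.755e-19 = 4.280e20, i.e. 4.280e20/6.022e23 = 7.107e-4 mol.
Φ = 4.93e-4 mol / 7.107e-4 mol photons = 0.69.

Φ = 0.69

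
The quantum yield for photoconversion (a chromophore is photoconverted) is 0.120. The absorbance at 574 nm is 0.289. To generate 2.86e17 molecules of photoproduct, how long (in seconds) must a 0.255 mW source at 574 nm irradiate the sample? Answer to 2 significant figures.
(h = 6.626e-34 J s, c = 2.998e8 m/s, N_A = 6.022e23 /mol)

t ≈ 6700 s

Product: 2.86e17 / 6.022e23 = 4.749e-7 mol.
Photons that must be absorbed: 4.749e-7 / 0.120 = 3.958e-6 mol.
Fraction absorbed: 1 − 10^(−0.289) = 0.4860.
Incident photons needed: 3.958e-6 / 0.4860 = 8.144e-6 mol.
Photon energy: hc/λ = 3.461e-19 J; per mole, 2.084e5 J mol⁻¹.
Energy required: 8.144e-6 × 2.084e5 = 1.697 J.
Time: 1.697 J / 0.000255 W = 6700 s.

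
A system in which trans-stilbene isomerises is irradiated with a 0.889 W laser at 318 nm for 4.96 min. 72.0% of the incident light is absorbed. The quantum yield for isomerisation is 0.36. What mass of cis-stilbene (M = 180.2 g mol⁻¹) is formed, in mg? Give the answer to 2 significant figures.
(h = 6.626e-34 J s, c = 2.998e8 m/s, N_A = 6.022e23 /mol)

Photon energy at 318 nm: hc/λ = (6.626e-34)(2.998e8)/(318e-9) = 6.247e-19 J.
Energy delivered: (0.889 W)(297.6 s) = 264.6 J.
Photons incident: 264.6 / 6.247e-19 = 4.236e20, i.e. 4.236e20/6.022e23 = 7.034e-4 mol.
Photons absorbed: 0.720 × 7.034e-4 = 5.064e-4 mol.
Product: Φ × n_abs = 0.36 × 5.064e-4 = 1.823e-4 mol.
Mass: 1.823e-4 × 180.2 = 0.03285 g = 33 mg.

33 mg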